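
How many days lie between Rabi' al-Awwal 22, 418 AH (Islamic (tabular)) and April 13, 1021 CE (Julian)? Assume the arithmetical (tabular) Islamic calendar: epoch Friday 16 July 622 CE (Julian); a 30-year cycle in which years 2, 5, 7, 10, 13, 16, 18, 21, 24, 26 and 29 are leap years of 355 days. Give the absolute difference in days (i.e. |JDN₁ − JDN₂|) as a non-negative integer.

JDN of the first date = 2096291.
JDN of the second date = 2094081.
|2094081 − 2096291| = 2210.

2210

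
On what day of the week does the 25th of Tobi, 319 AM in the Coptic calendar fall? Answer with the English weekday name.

Sunday

This is JDN 1941323 (23 January 603 Gregorian).
Since JDN mod 7 = 6 (0 = Monday), the day is Sunday.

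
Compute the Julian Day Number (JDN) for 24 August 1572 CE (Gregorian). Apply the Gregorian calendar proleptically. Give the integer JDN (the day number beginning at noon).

2295457

JDN 2400001 is 17 November 1858 CE (Gregorian), MJD 0; the target day is −104544 days from there, so JDN = 2295457.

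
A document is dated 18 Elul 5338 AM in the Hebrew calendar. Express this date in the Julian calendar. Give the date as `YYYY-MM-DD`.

Julian Day Number of the source date = 2297655.
Converting JDN 2297655 to the Julian calendar gives 21 August 1578 CE.

1578-08-21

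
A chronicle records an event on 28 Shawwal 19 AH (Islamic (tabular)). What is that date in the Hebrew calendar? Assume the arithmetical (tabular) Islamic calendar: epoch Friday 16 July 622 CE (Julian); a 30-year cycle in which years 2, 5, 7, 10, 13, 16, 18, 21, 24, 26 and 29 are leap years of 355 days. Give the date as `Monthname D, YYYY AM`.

Cheshvan 1, 4401 AM

Julian Day Number of the source date = 1955112.
Converting JDN 1955112 to the Hebrew calendar gives 1 Cheshvan 4401 AM.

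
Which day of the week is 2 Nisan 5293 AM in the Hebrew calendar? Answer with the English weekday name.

In the proleptic Gregorian calendar this is 7 April 1533 (JDN 2281073).
JDN 2281073 mod 7 = 4, and JDN 0 was a Monday, so this is a Friday.

Friday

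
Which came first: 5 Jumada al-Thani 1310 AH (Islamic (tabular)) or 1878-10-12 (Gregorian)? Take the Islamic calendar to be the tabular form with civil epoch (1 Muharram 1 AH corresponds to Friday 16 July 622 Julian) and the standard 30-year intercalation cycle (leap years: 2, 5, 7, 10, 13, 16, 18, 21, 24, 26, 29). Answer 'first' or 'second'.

Converting both to JDN: 2412458 vs 2407270; the smaller is the second.

second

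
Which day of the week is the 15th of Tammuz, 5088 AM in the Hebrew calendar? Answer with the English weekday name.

Thursday

Equivalently 1 July 1328 Gregorian, JDN 2206284.
2206284 ≡ 3 (mod 7); counting from Monday = 0 gives Thursday.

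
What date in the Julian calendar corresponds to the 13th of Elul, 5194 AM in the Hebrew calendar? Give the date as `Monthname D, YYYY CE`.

Julian Day Number of the source date = 2245056.
Converting JDN 2245056 to the Julian calendar gives 18 August 1434 CE.

August 18, 1434 CE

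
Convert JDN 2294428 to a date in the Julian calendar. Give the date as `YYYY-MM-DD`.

1569-10-20

JDN 2294428 is 30 October 1569 in the proleptic Gregorian calendar.
In the Julian calendar that day is 1569-10-20.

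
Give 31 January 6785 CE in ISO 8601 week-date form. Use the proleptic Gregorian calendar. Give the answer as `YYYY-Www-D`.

The weekday is Thursday (ISO weekday 4).
That Thursday belongs to ISO week 5 of ISO year 6785.

6785-W05-4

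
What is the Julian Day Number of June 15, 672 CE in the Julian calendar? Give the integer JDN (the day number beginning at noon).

In the proleptic Gregorian calendar the same day is 18 June 672.
JDN 2299161 is 15 October 1582 CE (Gregorian); the target day is −332489 days from there, so JDN = 1966672.

1966672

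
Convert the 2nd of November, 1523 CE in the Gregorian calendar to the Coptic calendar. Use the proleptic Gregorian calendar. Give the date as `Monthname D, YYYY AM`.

Julian Day Number of the source date = 2277629.
Converting JDN 2277629 to the Coptic calendar gives 25 Paopi 1240 AM.

Paopi 25, 1240 AM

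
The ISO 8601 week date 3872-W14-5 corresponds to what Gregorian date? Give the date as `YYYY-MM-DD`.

3872-04-05

ISO week 1 of 3872 is the week containing the first Thursday of 3872.
Week 14, day 5 (Friday) lands on 3872-04-05.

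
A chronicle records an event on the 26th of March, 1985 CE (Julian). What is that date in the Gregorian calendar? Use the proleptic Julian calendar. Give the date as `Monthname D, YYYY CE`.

The Julian–Gregorian offset here is 13 days (Julian trailing).
26 March 1985 Julian + 13 days → 8 April 1985 Gregorian.

April 8, 1985 CE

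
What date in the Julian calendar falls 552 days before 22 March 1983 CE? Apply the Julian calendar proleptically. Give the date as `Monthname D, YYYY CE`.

September 16, 1981 CE

The starting date is JDN 2445429; 2445429 − 552 = 2444877.
JDN 2444877 corresponds to September 16, 1981 CE.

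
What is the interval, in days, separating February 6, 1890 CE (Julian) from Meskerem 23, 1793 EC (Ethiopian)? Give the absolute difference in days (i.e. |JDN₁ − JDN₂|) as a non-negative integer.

First date → JDN 2411417; second date → JDN 2378771.
The interval is |2411417 − 2378771| = 32646 days.

32646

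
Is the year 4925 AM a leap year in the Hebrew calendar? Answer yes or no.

no

Hebrew year 4925 is year 4 of its 19-year Metonic cycle; leap years are at positions 3, 6, 8, 11, 14, 17, 19, so it is a common year (12 months).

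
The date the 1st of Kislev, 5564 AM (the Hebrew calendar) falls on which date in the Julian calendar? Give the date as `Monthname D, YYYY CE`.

Both dates share Julian Day Number 2379911; in the Julian calendar that is 4 November 1803 CE.

November 4, 1803 CE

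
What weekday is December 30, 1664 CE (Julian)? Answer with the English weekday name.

In the Gregorian calendar this is 9 January 1665 (JDN 2329198).
JDN 2329198 mod 7 = 4, and JDN 0 was a Monday, so this is a Friday.

Friday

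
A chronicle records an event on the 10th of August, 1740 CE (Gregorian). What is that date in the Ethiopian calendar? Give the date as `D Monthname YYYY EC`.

6 Nehase 1732 EC

Both dates share Julian Day Number 2356804; in the Ethiopian calendar that is 6 Nehase 1732 EC.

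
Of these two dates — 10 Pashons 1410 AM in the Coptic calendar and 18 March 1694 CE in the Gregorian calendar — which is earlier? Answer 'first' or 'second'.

First date → JDN 2339916; second date → JDN 2339858.
JDN 2339858 < JDN 2339916, so the second date is earlier.

second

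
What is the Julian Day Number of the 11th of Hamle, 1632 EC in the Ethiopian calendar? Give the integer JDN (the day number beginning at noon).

Equivalently 15 July 1640 (Gregorian).
JDN 2299161 is 15 October 1582 CE (Gregorian); the target day is +21093 days from there, so JDN = 2320254.

2320254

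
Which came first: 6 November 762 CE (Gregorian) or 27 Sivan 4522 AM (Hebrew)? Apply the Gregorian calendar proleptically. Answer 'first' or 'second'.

second

First date → JDN 1999684; second date → JDN 1999552.
JDN 1999552 < JDN 1999684, so the second date is earlier.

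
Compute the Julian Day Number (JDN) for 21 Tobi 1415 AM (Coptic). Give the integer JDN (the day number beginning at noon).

2341633

In the Gregorian calendar the same day is 26 January 1699.
JDN 2400001 is 17 November 1858 CE (Gregorian), MJD 0; the target day is −58368 days from there, so JDN = 2341633.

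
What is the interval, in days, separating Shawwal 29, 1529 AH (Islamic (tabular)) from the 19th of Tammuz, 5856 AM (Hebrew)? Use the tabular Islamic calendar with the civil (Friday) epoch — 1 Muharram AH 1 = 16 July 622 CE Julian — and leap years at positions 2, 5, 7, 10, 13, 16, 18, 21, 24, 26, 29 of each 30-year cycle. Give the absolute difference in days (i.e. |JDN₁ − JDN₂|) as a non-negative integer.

3407

First date → JDN 2490206; second date → JDN 2486799.
The interval is |2490206 − 2486799| = 3407 days.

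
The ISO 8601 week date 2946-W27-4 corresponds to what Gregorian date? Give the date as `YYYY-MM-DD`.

ISO week 1 of 2946 is the week containing the first Thursday of 2946.
Week 27, day 4 (Thursday) lands on 2946-07-07.

2946-07-07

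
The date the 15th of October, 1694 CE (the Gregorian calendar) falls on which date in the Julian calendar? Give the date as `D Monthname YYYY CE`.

The Julian–Gregorian offset here is 10 days (Julian trailing).
15 October 1694 Gregorian − 10 days → 5 October 1694 Julian.

5 October 1694 CE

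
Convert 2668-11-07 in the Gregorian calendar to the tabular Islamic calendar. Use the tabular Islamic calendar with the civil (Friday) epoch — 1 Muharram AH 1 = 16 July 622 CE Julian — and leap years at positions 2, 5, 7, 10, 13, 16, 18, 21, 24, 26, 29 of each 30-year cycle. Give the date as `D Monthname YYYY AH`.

10 Safar 2110 AH

Both dates share Julian Day Number 2695838; in the tabular Islamic calendar that is 10 Safar 2110 AH.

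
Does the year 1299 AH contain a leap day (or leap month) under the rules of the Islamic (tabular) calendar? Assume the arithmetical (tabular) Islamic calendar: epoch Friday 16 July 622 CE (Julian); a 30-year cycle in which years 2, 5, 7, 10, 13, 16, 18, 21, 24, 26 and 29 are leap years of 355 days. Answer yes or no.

Year 1299 AH is year 9 of its 30-year cycle; leap positions are 2, 5, 7, 10, 13, 16, 18, 21, 24, 26, 29, so it is a common year (354 days).

no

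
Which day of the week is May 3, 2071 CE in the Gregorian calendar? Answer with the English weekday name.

JDN 2477600 mod 7 = 6, and JDN 0 was a Monday, so this is a Sunday.

Sunday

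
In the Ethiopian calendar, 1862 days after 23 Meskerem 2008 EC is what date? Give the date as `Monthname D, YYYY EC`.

The starting date is JDN 2457300; 2457300 + 1862 = 2459162.
JDN 2459162 corresponds to Tikimt 29, 2013 EC.

Tikimt 29, 2013 EC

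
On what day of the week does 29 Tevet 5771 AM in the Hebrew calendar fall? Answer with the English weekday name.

Wednesday

This is JDN 2455567 (5 January 2011 Gregorian).
JDN 2455567 mod 7 = 2, and JDN 0 was a Monday, so this is a Wednesday.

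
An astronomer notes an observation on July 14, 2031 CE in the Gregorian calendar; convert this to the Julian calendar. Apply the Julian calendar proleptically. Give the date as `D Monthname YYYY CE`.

The Julian–Gregorian offset here is 13 days (Julian trailing).
14 July 2031 Gregorian − 13 days → 1 July 2031 Julian.

1 July 2031 CE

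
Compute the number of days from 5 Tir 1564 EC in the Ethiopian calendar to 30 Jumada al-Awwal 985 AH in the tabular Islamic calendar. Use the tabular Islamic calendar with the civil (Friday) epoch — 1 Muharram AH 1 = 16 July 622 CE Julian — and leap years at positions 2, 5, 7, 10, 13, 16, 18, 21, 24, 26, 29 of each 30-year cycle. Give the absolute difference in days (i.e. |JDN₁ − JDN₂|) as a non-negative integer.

2053

JDN of the first date = 2295231.
JDN of the second date = 2297284.
|2297284 − 2295231| = 2053.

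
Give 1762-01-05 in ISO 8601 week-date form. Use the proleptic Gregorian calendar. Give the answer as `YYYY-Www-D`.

1762-W01-2

The weekday is Tuesday (ISO weekday 2).
That Tuesday belongs to ISO week 1 of ISO year 1762.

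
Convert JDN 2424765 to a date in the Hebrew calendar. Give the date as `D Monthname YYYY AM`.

27 Elul 5686 AM

The Gregorian equivalent of JDN 2424765 is 6 September 1926.
In the Hebrew calendar that day is 27 Elul 5686 AM.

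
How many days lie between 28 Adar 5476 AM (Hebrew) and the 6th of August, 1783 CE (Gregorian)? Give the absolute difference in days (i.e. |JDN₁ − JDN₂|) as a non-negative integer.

24608

First date → JDN 2347897; second date → JDN 2372505.
The interval is |2347897 − 2372505| = 24608 days.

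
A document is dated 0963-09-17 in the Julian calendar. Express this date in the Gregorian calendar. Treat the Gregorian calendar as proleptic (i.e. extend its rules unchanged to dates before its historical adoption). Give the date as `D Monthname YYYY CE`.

At this point the Julian calendar is 5 days behind the Gregorian.
17 September 963 Julian + 5 days → 22 September 963 Gregorian.

22 September 963 CE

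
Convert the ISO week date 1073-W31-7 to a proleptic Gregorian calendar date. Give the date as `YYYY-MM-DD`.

1073-08-03

ISO week 1 of 1073 is the week containing the first Thursday of 1073.
Week 31, day 7 (Sunday) lands on 1073-08-03.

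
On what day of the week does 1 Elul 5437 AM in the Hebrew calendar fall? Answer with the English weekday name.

This is JDN 2333813 (29 August 1677 Gregorian).
2333813 ≡ 6 (mod 7); counting from Monday = 0 gives Sunday.

Sunday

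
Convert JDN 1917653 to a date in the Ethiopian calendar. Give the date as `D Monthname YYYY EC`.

The proleptic Gregorian equivalent of JDN 1917653 is 3 April 538.
In the Ethiopian calendar that day is 6 Miyazya 530 EC.

6 Miyazya 530 EC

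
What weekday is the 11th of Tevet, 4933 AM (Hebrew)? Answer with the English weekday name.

Friday

In the proleptic Gregorian calendar this is 5 January 1173 (JDN 2149494).
JDN 2149494 mod 7 = 4, and JDN 0 was a Monday, so this is a Friday.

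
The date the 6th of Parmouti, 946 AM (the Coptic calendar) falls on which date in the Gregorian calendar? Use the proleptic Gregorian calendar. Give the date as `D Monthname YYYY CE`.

Julian Day Number of the source date = 2170406.
Converting JDN 2170406 to the Gregorian calendar gives 8 April 1230 CE.

8 April 1230 CE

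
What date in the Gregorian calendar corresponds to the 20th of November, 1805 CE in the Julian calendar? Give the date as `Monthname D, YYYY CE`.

The Julian–Gregorian offset here is 12 days (Julian trailing).
20 November 1805 Julian + 12 days → 2 December 1805 Gregorian.

December 2, 1805 CE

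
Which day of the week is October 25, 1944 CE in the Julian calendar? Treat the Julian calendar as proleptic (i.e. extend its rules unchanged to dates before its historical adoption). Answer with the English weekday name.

Equivalently 7 November 1944 Gregorian, JDN 2431402.
2431402 ≡ 1 (mod 7); counting from Monday = 0 gives Tuesday.

Tuesday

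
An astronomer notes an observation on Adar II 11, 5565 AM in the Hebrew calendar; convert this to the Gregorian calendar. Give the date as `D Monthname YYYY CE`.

Both dates share Julian Day Number 2380393; in the Gregorian calendar that is 12 March 1805 CE.

12 March 1805 CE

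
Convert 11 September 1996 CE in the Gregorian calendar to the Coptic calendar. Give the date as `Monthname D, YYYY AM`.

Thout 1, 1713 AM

Both dates share Julian Day Number 2450338; in the Coptic calendar that is 1 Thout 1713 AM.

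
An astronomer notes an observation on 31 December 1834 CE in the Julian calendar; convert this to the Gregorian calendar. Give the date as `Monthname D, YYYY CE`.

For dates in this range the Gregorian date is 12 days ahead of the Julian.
31 December 1834 Julian + 12 days → 12 January 1835 Gregorian.

January 12, 1835 CE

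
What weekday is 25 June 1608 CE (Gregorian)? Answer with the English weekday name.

Wednesday

JDN 2308546 mod 7 = 2, and JDN 0 was a Monday, so this is a Wednesday.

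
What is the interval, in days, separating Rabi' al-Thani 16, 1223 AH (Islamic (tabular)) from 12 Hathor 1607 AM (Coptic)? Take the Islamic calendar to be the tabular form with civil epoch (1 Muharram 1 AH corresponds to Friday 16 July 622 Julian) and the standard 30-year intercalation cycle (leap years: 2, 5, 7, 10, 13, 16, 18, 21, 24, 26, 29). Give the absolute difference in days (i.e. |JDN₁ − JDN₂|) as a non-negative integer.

30112

First date → JDN 2381580; second date → JDN 2411692.
The interval is |2381580 − 2411692| = 30112 days.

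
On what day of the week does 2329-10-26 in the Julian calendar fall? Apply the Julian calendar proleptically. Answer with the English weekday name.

This is JDN 2572024 (11 November 2329 Gregorian).
2572024 ≡ 0 (mod 7); counting from Monday = 0 gives Monday.

Monday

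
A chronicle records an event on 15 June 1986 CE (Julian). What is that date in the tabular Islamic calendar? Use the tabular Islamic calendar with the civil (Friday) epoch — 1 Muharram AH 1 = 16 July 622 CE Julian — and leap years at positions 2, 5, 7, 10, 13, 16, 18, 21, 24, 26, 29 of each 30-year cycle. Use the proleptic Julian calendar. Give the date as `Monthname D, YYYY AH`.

Shawwal 20, 1406 AH

Both dates share Julian Day Number 2446610; in the tabular Islamic calendar that is 20 Shawwal 1406 AH.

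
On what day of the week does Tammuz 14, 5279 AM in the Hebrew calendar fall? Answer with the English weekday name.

This is JDN 2276036 (23 June 1519 Gregorian).
JDN 2276036 mod 7 = 0, and JDN 0 was a Monday, so this is a Monday.

Monday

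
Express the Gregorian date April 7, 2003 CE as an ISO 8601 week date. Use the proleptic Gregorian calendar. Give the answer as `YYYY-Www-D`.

The weekday is Monday (ISO weekday 1).
That Monday belongs to ISO week 15 of ISO year 2003.

2003-W15-1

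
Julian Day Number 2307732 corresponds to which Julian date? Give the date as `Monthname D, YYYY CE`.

JDN 2307732 is 3 April 1606 in the Gregorian calendar.
In the Julian calendar that day is March 24, 1606 CE.

March 24, 1606 CE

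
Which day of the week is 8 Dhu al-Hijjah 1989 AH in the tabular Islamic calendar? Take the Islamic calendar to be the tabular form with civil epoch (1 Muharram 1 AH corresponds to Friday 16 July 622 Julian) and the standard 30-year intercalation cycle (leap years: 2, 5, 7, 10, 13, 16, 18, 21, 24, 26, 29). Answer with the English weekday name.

Tuesday

This is JDN 2653253 (4 April 2552 Gregorian).
Since JDN mod 7 = 1 (0 = Monday), the day is Tuesday.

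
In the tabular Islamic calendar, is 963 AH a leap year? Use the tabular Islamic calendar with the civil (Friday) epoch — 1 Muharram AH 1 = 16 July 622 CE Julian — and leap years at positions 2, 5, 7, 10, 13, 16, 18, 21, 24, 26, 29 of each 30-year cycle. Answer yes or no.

no

Year 963 AH is year 3 of its 30-year cycle; leap positions are 2, 5, 7, 10, 13, 16, 18, 21, 24, 26, 29, so it is a common year (354 days).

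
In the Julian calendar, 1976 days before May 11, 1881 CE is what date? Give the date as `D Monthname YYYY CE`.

13 December 1875 CE

The starting date is JDN 2408224; 2408224 − 1976 = 2406248.
JDN 2406248 corresponds to 13 December 1875 CE.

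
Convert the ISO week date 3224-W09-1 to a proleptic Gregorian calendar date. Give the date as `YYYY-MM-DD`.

ISO week 1 of 3224 is the week containing the first Thursday of 3224.
Week 9, day 1 (Monday) lands on 3224-02-26.

3224-02-26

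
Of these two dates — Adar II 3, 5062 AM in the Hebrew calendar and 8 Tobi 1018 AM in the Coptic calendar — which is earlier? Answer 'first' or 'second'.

First date → JDN 2196676; second date → JDN 2196616.
JDN 2196616 < JDN 2196676, so the second date is earlier.

second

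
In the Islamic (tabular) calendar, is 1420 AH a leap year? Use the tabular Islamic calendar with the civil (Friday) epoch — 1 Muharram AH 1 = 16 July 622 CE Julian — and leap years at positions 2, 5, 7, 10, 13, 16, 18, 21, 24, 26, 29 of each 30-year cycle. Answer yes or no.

yes

Year 1420 AH is year 10 of its 30-year cycle; leap positions are 2, 5, 7, 10, 13, 16, 18, 21, 24, 26, 29, so it is a leap year (355 days).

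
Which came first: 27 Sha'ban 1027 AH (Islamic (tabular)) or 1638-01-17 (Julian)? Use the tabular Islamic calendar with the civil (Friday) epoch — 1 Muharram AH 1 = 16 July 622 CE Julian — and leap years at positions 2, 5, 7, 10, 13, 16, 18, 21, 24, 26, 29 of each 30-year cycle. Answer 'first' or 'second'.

First date → JDN 2312253; second date → JDN 2319354.
JDN 2312253 < JDN 2319354, so the first date is earlier.

first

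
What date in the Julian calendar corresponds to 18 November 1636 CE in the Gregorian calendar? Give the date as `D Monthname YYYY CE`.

At this point the Julian calendar is 10 days behind the Gregorian.
18 November 1636 Gregorian − 10 days → 8 November 1636 Julian.

8 November 1636 CE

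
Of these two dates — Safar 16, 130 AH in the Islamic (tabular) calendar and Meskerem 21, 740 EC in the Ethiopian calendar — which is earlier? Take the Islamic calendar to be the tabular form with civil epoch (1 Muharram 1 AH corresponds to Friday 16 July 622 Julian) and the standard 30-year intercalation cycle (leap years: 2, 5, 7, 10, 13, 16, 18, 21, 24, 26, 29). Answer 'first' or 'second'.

Converting both to JDN: 1994198 vs 1994161; the smaller is the second.

second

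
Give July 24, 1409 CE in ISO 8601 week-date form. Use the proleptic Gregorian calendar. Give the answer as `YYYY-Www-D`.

1409-W30-1

The weekday is Monday (ISO weekday 1).
That Monday belongs to ISO week 30 of ISO year 1409.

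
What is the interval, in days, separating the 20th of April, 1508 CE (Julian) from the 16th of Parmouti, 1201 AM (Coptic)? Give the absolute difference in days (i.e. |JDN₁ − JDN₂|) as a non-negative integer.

8410

JDN of the first date = 2271965.
JDN of the second date = 2263555.
|2263555 − 2271965| = 8410.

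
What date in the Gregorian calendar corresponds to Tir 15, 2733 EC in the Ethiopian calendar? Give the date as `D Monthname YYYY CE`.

29 January 2741 CE

Both dates share Julian Day Number 2722218; in the Gregorian calendar that is 29 January 2741 CE.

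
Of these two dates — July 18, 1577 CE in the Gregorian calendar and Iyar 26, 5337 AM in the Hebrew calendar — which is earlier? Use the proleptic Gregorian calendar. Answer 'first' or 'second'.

Converting both to JDN: 2297246 vs 2297190; the smaller is the second.

second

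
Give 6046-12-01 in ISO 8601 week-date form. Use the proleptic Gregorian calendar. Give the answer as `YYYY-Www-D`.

6046-W48-6

The weekday is Saturday (ISO weekday 6).
That Saturday belongs to ISO week 48 of ISO year 6046.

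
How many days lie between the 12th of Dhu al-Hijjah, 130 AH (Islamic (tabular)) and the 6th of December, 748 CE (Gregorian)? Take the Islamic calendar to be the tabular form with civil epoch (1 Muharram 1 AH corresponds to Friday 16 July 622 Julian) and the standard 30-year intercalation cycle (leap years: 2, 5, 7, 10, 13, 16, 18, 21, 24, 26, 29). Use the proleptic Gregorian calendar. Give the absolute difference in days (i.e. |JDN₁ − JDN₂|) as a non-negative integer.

First date → JDN 1994489; second date → JDN 1994601.
The interval is |1994489 − 1994601| = 112 days.

112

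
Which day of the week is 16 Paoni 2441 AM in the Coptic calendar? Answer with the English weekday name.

Monday

In the Gregorian calendar this is 29 June 2725 (JDN 2716525).
2716525 ≡ 0 (mod 7); counting from Monday = 0 gives Monday.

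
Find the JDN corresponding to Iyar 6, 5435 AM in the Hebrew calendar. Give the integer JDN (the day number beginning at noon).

2332963

Equivalently 2 May 1675 (Gregorian).
JDN 2299161 is 15 October 1582 CE (Gregorian); the target day is +33802 days from there, so JDN = 2332963.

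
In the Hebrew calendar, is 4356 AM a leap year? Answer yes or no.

Hebrew year 4356 is year 5 of its 19-year Metonic cycle; leap years are at positions 3, 6, 8, 11, 14, 17, 19, so it is a common year (12 months).

no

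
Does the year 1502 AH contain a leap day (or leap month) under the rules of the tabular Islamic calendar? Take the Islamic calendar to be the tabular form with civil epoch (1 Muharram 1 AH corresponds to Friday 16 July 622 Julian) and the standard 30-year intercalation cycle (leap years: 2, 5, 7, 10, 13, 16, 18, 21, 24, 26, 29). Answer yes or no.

Year 1502 AH is year 2 of its 30-year cycle; leap positions are 2, 5, 7, 10, 13, 16, 18, 21, 24, 26, 29, so it is a leap year (355 days).

yes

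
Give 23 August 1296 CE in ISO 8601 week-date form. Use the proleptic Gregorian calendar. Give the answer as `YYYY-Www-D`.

1296-W34-4

The weekday is Thursday (ISO weekday 4).
That Thursday belongs to ISO week 34 of ISO year 1296.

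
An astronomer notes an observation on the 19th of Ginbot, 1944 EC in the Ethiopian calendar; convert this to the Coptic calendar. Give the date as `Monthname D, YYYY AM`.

The source date corresponds to 27 May 1952 in the Gregorian calendar (JDN 2434160).
That day falls on 19 Pashons 1668 AM in the Coptic calendar.

Pashons 19, 1668 AM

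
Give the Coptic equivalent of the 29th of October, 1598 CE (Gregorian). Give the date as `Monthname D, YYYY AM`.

Both dates share Julian Day Number 2305019; in the Coptic calendar that is 22 Paopi 1315 AM.

Paopi 22, 1315 AM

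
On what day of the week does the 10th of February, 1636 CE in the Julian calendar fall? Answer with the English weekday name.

Wednesday

Equivalently 20 February 1636 Gregorian, JDN 2318647.
JDN 2318647 mod 7 = 2, and JDN 0 was a Monday, so this is a Wednesday.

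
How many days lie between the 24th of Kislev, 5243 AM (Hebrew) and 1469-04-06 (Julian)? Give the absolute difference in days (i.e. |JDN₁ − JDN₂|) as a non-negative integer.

First date → JDN 2262697; second date → JDN 2257706.
The interval is |2262697 − 2257706| = 4991 days.

4991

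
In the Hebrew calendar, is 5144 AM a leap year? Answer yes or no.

Hebrew year 5144 is year 14 of its 19-year Metonic cycle; leap years are at positions 3, 6, 8, 11, 14, 17, 19, so it is a leap year (13 months).

yes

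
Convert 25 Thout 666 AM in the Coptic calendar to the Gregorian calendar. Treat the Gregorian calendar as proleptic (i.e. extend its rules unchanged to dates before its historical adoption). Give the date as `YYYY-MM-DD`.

0949-09-27

Julian Day Number of the source date = 2067945.
Converting JDN 2067945 to the Gregorian calendar gives 27 September 949 CE.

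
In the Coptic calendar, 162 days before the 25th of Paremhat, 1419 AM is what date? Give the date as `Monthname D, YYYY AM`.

Paopi 13, 1419 AM

The starting date is JDN 2343158; 2343158 − 162 = 2342996.
JDN 2342996 corresponds to Paopi 13, 1419 AM.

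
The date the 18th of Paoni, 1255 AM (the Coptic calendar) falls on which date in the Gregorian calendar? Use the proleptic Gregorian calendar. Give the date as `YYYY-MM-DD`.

1539-06-22

Julian Day Number of the source date = 2283340.
Converting JDN 2283340 to the Gregorian calendar gives 22 June 1539 CE.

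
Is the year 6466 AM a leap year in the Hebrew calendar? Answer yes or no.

Hebrew year 6466 is year 6 of its 19-year Metonic cycle; leap years are at positions 3, 6, 8, 11, 14, 17, 19, so it is a leap year (13 months).

yes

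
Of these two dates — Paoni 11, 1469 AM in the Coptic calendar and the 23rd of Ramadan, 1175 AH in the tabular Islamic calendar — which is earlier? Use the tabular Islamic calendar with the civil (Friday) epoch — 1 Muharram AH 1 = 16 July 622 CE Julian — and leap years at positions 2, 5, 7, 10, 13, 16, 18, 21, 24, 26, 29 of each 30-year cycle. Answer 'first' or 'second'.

first

First date → JDN 2361497; second date → JDN 2364724.
JDN 2361497 < JDN 2364724, so the first date is earlier.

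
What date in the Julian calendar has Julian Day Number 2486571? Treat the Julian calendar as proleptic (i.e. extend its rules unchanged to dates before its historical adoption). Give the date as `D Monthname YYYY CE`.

11 November 2095 CE

The Gregorian equivalent of JDN 2486571 is 24 November 2095.
In the Julian calendar that day is 11 November 2095 CE.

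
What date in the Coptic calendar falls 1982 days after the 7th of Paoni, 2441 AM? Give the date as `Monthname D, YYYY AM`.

Hathor 8, 2447 AM

The starting date is JDN 2716516; 2716516 + 1982 = 2718498.
JDN 2718498 corresponds to Hathor 8, 2447 AM.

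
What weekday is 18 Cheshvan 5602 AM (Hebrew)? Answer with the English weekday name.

Tuesday

Equivalently 2 November 1841 Gregorian, JDN 2393777.
2393777 ≡ 1 (mod 7); counting from Monday = 0 gives Tuesday.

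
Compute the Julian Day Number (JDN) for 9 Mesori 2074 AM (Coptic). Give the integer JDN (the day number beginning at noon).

2582531

Equivalently 18 August 2358 (Gregorian).
JDN 2400001 is 17 November 1858 CE (Gregorian), MJD 0; the target day is +182530 days from there, so JDN = 2582531.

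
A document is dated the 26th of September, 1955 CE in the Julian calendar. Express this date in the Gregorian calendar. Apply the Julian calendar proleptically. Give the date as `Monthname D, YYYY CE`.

October 9, 1955 CE

At this point the Julian calendar is 13 days behind the Gregorian.
26 September 1955 Julian + 13 days → 9 October 1955 Gregorian.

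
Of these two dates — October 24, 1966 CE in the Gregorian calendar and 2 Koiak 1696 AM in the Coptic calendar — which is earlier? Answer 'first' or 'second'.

First date → JDN 2439423; second date → JDN 2444220.
JDN 2439423 < JDN 2444220, so the first date is earlier.

first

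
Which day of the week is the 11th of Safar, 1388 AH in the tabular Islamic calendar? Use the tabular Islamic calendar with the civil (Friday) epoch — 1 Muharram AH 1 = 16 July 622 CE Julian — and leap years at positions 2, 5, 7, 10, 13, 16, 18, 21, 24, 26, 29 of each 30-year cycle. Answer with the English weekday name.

This is JDN 2439987 (10 May 1968 Gregorian).
Since JDN mod 7 = 4 (0 = Monday), the day is Friday.

Friday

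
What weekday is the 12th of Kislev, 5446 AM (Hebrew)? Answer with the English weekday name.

Sunday

This is JDN 2336837 (9 December 1685 Gregorian).
Since JDN mod 7 = 6 (0 = Monday), the day is Sunday.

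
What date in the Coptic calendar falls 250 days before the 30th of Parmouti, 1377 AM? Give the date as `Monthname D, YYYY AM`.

Mesori 25, 1376 AM

Counting 250 days back from JDN 2327853 reaches JDN 2327603, which is Mesori 25, 1376 AM.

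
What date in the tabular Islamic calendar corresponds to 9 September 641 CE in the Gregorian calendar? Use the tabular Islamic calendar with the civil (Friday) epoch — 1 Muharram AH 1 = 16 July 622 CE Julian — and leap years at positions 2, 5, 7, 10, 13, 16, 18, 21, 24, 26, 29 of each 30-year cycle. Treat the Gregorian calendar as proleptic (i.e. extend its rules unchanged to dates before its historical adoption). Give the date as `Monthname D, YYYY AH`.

Both dates share Julian Day Number 1955432; in the tabular Islamic calendar that is 24 Ramadan 20 AH.

Ramadan 24, 20 AH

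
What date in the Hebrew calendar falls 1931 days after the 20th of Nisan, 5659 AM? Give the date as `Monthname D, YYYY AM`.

The starting date is JDN 2414745; 2414745 + 1931 = 2416676.
JDN 2416676 corresponds to Av 2, 5664 AM.

Av 2, 5664 AM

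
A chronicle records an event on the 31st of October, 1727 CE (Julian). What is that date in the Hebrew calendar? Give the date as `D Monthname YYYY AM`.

27 Cheshvan 5488 AM

The source date corresponds to 11 November 1727 in the Gregorian calendar (JDN 2352148).
That day falls on 27 Cheshvan 5488 AM in the Hebrew calendar.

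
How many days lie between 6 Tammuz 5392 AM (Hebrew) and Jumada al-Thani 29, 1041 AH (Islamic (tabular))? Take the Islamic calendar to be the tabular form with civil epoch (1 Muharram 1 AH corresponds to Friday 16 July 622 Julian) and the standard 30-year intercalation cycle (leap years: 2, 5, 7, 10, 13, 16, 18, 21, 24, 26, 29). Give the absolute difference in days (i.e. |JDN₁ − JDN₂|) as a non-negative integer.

155

JDN of the first date = 2317312.
JDN of the second date = 2317157.
|2317157 − 2317312| = 155.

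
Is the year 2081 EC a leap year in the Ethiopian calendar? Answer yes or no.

2081 mod 4 = 1; in the Ethiopian calendar a year is leap when year mod 4 = 3, so it is a common year.

no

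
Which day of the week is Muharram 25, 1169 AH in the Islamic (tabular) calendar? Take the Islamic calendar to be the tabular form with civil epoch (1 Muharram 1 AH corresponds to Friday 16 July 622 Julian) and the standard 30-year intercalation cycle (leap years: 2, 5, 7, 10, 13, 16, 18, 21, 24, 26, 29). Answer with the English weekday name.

Friday

Equivalently 31 October 1755 Gregorian, JDN 2362364.
Since JDN mod 7 = 4 (0 = Monday), the day is Friday.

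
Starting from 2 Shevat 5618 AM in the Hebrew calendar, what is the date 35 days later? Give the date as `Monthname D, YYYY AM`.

Counting 35 days forward from JDN 2399697 reaches JDN 2399732, which is Adar 7, 5618 AM.

Adar 7, 5618 AM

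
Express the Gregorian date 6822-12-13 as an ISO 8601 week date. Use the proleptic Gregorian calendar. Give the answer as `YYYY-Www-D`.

The weekday is Tuesday (ISO weekday 2).
That Tuesday belongs to ISO week 50 of ISO year 6822.

6822-W50-2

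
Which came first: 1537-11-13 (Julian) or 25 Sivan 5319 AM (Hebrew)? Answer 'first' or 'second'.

Converting both to JDN: 2282764 vs 2290633; the smaller is the first.

first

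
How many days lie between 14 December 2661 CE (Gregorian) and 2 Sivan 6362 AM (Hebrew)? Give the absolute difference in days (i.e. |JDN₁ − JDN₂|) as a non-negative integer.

First date → JDN 2693318; second date → JDN 2671555.
The interval is |2693318 − 2671555| = 21763 days.

21763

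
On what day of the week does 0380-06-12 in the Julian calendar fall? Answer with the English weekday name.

Friday

This is JDN 1860016 (13 June 380 Gregorian).
Since JDN mod 7 = 4 (0 = Monday), the day is Friday.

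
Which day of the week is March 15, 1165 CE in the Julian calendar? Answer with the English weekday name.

Monday

Equivalently 22 March 1165 Gregorian, JDN 2146648.
2146648 ≡ 0 (mod 7); counting from Monday = 0 gives Monday.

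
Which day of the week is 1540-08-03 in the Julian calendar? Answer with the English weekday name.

This is JDN 2283758 (13 August 1540 Gregorian).
JDN 2283758 mod 7 = 1, and JDN 0 was a Monday, so this is a Tuesday.

Tuesday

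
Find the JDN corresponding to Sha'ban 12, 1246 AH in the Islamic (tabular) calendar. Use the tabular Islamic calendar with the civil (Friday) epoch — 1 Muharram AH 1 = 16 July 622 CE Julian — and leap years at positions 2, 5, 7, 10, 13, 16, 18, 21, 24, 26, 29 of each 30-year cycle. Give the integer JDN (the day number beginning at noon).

In the Gregorian calendar the same day is 26 January 1831.
JDN 2400001 is 17 November 1858 CE (Gregorian), MJD 0; the target day is −10157 days from there, so JDN = 2389844.

2389844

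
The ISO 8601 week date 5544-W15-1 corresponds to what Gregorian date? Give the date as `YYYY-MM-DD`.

5544-04-10

ISO week 1 of 5544 is the week containing the first Thursday of 5544.
Week 15, day 1 (Monday) lands on 5544-04-10.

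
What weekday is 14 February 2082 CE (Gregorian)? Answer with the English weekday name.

Saturday

Since JDN mod 7 = 5 (0 = Monday), the day is Saturday.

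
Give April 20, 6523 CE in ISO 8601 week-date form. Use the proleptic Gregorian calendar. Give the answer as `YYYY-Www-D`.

The weekday is Tuesday (ISO weekday 2).
That Tuesday belongs to ISO week 16 of ISO year 6523.

6523-W16-2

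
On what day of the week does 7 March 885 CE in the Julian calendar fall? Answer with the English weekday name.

Sunday

In the proleptic Gregorian calendar this is 11 March 885 (JDN 2044370).
2044370 ≡ 6 (mod 7); counting from Monday = 0 gives Sunday.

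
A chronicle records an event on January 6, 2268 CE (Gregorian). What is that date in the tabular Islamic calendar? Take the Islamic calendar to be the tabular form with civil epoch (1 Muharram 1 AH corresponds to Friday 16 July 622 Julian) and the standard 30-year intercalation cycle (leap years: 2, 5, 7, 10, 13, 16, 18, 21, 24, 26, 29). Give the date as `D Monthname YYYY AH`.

Both dates share Julian Day Number 2549435; in the tabular Islamic calendar that is 20 Dhu al-Hijjah 1696 AH.

20 Dhu al-Hijjah 1696 AH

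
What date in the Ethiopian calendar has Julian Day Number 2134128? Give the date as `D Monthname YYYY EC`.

JDN 2134128 is 11 December 1130 in the proleptic Gregorian calendar.
In the Ethiopian calendar that day is 8 Tahsas 1123 EC.

8 Tahsas 1123 EC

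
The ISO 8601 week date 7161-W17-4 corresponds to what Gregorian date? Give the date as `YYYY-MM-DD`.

7161-04-27

ISO week 1 of 7161 is the week containing the first Thursday of 7161.
Week 17, day 4 (Thursday) lands on 7161-04-27.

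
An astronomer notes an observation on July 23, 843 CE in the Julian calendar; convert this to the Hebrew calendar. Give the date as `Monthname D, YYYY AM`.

The source date corresponds to 27 July 843 in the proleptic Gregorian calendar (JDN 2029167).
That day falls on 22 Av 4603 AM in the Hebrew calendar.

Av 22, 4603 AM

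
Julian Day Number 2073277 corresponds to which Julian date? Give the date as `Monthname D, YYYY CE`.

April 28, 964 CE

The proleptic Gregorian equivalent of JDN 2073277 is 3 May 964.
In the Julian calendar that day is April 28, 964 CE.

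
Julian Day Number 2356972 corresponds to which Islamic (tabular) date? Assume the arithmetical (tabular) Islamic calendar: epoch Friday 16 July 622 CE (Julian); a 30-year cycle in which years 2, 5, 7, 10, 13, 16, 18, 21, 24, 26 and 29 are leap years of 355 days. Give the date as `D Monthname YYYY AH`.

The Gregorian equivalent of JDN 2356972 is 25 January 1741.
In the tabular Islamic calendar that day is 8 Dhu al-Qa'dah 1153 AH.

8 Dhu al-Qa'dah 1153 AH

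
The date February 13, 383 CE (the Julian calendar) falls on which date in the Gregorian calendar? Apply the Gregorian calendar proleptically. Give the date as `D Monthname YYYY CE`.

At this point the Julian calendar is 1 day behind the Gregorian.
13 February 383 Julian + 1 day → 14 February 383 Gregorian.

14 February 383 CE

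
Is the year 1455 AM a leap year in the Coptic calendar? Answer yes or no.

1455 mod 4 = 3; in the Coptic calendar a year is leap when year mod 4 = 3, so it is a leap year.

yes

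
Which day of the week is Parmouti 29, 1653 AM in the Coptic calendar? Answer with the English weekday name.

This is JDN 2428661 (7 May 1937 Gregorian).
Since JDN mod 7 = 4 (0 = Monday), the day is Friday.

Friday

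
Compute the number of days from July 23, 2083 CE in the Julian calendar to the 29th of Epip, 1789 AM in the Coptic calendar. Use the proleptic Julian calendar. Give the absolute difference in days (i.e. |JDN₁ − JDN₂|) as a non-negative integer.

First date → JDN 2482077; second date → JDN 2478425.
The interval is |2482077 − 2478425| = 3652 days.

3652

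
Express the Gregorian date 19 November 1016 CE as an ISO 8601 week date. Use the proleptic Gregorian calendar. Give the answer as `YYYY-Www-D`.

1016-W47-2

The weekday is Tuesday (ISO weekday 2).
That Tuesday belongs to ISO week 47 of ISO year 1016.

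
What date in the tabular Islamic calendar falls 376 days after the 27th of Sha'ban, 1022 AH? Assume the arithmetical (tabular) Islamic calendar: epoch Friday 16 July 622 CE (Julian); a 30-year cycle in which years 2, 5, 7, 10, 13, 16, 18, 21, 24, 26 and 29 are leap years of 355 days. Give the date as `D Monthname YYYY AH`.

19 Ramadan 1023 AH

Counting 376 days forward from JDN 2310481 reaches JDN 2310857, which is 19 Ramadan 1023 AH.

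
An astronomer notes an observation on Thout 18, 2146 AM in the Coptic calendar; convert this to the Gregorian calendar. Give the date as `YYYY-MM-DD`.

2429-10-01

Julian Day Number of the source date = 2608508.
Converting JDN 2608508 to the Gregorian calendar gives 1 October 2429 CE.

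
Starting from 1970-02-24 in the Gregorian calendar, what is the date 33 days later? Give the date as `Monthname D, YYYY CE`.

March 29, 1970 CE

The starting date is JDN 2440642; 2440642 + 33 = 2440675.
JDN 2440675 corresponds to March 29, 1970 CE.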